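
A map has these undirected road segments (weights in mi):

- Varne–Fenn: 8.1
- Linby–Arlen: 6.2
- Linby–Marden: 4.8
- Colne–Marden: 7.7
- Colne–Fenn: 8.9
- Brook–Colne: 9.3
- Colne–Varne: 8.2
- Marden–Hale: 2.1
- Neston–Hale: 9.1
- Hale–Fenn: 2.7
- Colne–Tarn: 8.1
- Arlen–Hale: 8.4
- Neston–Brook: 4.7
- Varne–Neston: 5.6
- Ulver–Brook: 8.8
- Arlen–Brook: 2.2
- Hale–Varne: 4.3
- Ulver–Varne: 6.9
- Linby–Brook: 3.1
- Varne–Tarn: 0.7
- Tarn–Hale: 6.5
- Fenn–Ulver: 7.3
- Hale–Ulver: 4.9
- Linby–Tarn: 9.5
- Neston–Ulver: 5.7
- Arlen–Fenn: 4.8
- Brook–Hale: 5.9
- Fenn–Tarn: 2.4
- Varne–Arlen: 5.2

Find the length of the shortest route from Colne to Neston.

13.8 mi

Candidate routes:
Colne → Brook → Neston: 9.3+4.7 = 14
Colne → Varne → Neston: 8.2+5.6 = 13.8
Colne → Tarn → Varne → Neston: 8.1+0.7+5.6 = 14.4
The minimum is 13.8 mi via Colne → Varne → Neston.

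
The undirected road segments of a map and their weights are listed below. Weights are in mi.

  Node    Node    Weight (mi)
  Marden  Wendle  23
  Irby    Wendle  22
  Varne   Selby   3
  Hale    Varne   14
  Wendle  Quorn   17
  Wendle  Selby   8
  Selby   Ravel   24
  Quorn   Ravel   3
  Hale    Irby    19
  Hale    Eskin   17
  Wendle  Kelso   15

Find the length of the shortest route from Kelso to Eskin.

57 mi

Enumerating some paths:
Kelso → Wendle → Irby → Hale → Eskin: 15+22+19+17 = 73
Kelso → Wendle → Selby → Varne → Hale → Eskin: 15+8+3+14+17 = 57
Kelso → Wendle → Quorn → Ravel → Selby → Varne → Hale → Eskin: 15+17+3+24+3+14+17 = 93
The minimum is 57 mi via Kelso → Wendle → Selby → Varne → Hale → Eskin.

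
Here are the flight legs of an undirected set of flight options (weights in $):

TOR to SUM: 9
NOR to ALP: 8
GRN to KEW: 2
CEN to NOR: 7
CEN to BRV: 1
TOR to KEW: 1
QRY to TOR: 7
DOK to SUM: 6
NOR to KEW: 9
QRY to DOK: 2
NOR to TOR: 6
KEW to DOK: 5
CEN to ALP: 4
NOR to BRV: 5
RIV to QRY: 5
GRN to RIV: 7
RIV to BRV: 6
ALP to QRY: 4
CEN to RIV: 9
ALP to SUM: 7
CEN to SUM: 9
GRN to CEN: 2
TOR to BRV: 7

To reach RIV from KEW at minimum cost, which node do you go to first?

Candidate routes:
KEW → DOK → QRY → RIV: 5+2+5 = 12
KEW → GRN → RIV: 2+7 = 9
KEW → GRN → CEN → BRV → RIV: 2+2+1+6 = 11
Cheapest is KEW → GRN → RIV at $9.
So from KEW the first move is to GRN.

GRN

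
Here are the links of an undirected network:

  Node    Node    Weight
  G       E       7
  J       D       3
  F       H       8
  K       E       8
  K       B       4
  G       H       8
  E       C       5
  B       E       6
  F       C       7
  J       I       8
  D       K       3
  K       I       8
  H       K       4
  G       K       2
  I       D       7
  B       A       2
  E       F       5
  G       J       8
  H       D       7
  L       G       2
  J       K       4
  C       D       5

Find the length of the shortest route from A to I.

Enumerating some paths:
A - B - K - J - I: 2+4+4+8 = 18
A - B - K - D - I: 2+4+3+7 = 16
A - B - K - I: 2+4+8 = 14
Cheapest is A - B - K - I at 14.

14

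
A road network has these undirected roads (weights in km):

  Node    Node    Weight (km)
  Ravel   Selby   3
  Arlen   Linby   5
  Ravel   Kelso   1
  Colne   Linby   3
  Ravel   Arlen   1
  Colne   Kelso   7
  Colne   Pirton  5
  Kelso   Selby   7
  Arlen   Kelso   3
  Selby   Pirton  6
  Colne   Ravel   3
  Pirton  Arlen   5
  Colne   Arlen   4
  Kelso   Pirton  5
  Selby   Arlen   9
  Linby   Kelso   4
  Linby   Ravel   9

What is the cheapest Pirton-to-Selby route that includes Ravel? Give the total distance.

Shortest Pirton→Ravel: Pirton–Kelso–Ravel = 6
Shortest Ravel→Selby: Ravel–Selby = 3
Total via Ravel: 6 + 3 = 9 km.

9 km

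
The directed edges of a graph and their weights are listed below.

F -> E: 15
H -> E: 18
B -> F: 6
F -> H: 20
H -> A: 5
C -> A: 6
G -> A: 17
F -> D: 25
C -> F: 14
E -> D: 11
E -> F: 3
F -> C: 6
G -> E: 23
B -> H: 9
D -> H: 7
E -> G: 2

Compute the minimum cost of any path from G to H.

41

Candidate routes:
G - E - D - H: 23+11+7 = 41
G - E - F - D - H: 23+3+25+7 = 58
G - E - F - H: 23+3+20 = 46
Cheapest is G - E - D - H at 41.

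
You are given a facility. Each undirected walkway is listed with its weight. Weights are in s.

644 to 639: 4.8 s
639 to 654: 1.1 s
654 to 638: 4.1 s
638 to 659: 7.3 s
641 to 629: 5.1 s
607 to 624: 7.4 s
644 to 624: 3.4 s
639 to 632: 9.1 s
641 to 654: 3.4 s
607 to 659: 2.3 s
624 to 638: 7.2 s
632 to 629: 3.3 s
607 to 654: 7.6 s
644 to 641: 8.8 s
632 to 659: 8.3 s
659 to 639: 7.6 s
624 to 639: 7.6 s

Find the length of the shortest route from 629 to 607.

13.9 s

Settle nodes by increasing distance from 629:
629: 0
632: 3.3  (via 629)
641: 5.1  (via 629)
654: 8.5  (via 641)
639: 9.6  (via 654)
659: 11.6  (via 632)
638: 12.6  (via 654)
607: 13.9  (via 659)
Shortest route: 629–632–659–607 = 13.9 s.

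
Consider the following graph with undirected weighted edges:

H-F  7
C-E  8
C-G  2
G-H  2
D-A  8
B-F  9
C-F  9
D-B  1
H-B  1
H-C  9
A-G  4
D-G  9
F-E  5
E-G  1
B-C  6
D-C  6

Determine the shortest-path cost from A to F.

Compare a few routes:
A–G–H–F: 4+2+7 = 13
A–G–E–F: 4+1+5 = 10
Cheapest is A–G–E–F at 10.

10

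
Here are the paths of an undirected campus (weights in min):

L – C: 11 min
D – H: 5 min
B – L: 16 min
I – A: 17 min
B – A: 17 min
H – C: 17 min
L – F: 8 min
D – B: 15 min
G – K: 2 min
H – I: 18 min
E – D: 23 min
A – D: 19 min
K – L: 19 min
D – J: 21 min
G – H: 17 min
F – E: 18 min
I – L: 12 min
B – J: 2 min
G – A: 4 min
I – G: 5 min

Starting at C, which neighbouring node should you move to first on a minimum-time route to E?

L

Candidate routes:
C → H → D → E: 17+5+23 = 45
C → L → F → E: 11+8+18 = 37
The minimum is 37 min via C → L → F → E.
So from C the first move is to L.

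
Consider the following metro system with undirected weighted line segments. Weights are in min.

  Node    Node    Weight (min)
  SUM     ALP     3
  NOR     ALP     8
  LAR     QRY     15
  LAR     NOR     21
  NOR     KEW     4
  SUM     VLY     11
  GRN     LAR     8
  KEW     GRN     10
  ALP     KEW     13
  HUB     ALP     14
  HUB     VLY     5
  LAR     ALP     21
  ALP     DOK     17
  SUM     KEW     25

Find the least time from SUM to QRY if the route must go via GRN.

Best SUM to GRN: SUM–ALP–NOR–KEW–GRN costing 25
Shortest GRN→QRY: GRN–LAR–QRY = 23
Total via GRN: 25 + 23 = 48 min.

48 min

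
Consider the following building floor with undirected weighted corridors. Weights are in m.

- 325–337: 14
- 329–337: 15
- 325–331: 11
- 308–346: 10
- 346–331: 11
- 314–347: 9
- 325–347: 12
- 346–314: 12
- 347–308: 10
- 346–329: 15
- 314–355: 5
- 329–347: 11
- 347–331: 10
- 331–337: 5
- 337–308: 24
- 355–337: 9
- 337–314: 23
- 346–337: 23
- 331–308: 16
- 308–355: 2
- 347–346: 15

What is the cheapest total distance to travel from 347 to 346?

15 m

Candidate routes:
347 - 331 - 346: 10+11 = 21
347 - 308 - 346: 10+10 = 20
347 - 346: 15 = 15
347 - 314 - 346: 9+12 = 21
The minimum is 15 m via 347 - 346.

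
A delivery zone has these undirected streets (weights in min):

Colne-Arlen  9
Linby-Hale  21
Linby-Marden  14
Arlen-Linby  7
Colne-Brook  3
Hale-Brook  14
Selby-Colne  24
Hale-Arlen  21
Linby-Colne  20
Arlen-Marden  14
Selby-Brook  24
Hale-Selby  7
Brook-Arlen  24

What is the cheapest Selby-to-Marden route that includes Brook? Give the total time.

47 min

Best Selby to Brook: Selby–Hale–Brook costing 21
Shortest Brook→Marden: Brook–Colne–Arlen–Marden = 26
Total via Brook: 21 + 26 = 47 min.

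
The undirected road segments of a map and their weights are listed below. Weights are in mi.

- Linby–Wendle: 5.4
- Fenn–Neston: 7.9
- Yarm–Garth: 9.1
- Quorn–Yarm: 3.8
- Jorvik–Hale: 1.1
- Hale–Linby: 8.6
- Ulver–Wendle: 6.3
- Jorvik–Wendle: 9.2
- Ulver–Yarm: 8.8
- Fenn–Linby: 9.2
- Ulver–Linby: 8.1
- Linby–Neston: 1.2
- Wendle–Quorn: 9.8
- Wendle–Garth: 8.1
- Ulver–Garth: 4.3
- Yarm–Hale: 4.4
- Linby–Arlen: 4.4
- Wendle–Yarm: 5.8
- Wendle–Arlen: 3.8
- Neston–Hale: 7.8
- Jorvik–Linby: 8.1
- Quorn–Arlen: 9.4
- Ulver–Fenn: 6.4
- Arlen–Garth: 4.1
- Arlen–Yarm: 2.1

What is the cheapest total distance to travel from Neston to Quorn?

11.5 mi

Enumerating some paths:
Neston - Linby - Arlen - Quorn: 1.2+4.4+9.4 = 15
Neston - Hale - Yarm - Quorn: 7.8+4.4+3.8 = 16
Neston - Linby - Arlen - Yarm - Quorn: 1.2+4.4+2.1+3.8 = 11.5
Cheapest is Neston - Linby - Arlen - Yarm - Quorn at 11.5 mi.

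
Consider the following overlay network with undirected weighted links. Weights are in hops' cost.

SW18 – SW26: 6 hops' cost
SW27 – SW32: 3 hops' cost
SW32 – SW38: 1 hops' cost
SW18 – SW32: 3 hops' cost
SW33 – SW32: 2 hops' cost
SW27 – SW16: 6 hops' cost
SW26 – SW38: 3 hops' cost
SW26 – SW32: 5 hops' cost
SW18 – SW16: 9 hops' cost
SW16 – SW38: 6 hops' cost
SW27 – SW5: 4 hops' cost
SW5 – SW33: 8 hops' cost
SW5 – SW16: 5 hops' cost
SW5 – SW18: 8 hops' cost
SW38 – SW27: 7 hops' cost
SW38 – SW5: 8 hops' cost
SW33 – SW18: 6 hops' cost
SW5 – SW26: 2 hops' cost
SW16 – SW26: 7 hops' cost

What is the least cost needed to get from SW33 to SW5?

8 hops' cost

Enumerating some paths:
SW33 → SW5: 8 = 8
SW33 → SW32 → SW26 → SW5: 2+5+2 = 9
The minimum is 8 hops' cost via SW33 → SW5.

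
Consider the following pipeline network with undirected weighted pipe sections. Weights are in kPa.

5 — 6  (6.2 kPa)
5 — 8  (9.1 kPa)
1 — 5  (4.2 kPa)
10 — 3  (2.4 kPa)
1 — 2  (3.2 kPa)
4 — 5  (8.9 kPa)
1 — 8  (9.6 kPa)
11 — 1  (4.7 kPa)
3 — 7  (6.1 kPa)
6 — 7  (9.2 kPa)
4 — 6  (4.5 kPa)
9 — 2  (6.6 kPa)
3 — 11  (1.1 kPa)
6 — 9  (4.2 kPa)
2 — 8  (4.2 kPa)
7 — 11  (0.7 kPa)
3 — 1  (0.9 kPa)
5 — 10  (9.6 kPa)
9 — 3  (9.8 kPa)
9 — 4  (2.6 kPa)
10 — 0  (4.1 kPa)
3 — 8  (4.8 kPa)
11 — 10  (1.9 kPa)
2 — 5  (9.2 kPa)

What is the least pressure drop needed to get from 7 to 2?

Candidate routes:
7–11–1–2: 0.7+4.7+3.2 = 8.6
7–11–10–3–1–2: 0.7+1.9+2.4+0.9+3.2 = 9.1
7–11–3–1–2: 0.7+1.1+0.9+3.2 = 5.9
Cheapest is 7–11–3–1–2 at 5.9 kPa.

5.9 kPa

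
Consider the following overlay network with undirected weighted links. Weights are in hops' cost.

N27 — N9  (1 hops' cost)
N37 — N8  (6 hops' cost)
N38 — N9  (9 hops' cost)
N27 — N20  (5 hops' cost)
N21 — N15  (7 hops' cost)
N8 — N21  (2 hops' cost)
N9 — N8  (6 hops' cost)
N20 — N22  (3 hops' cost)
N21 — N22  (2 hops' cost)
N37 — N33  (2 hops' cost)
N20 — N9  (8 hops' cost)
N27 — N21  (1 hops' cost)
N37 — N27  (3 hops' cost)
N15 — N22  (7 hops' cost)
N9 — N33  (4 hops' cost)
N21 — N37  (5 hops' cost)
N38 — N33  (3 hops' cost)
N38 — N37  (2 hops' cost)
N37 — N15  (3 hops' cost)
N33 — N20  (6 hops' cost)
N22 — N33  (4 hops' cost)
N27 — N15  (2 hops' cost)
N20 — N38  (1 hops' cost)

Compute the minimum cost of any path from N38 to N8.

8 hops' cost

Enumerating some paths:
N38 - N20 - N27 - N21 - N8: 1+5+1+2 = 9
N38 - N37 - N8: 2+6 = 8
N38 - N37 - N21 - N8: 2+5+2 = 9
The minimum is 8 hops' cost via N38 - N37 - N8.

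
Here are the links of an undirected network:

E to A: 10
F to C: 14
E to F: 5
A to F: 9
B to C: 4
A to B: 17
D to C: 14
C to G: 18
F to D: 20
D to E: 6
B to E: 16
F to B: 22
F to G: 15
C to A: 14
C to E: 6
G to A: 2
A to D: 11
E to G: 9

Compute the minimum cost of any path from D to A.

11

Enumerating some paths:
D–E–A: 6+10 = 16
D–A: 11 = 11
Cheapest is D–A at 11.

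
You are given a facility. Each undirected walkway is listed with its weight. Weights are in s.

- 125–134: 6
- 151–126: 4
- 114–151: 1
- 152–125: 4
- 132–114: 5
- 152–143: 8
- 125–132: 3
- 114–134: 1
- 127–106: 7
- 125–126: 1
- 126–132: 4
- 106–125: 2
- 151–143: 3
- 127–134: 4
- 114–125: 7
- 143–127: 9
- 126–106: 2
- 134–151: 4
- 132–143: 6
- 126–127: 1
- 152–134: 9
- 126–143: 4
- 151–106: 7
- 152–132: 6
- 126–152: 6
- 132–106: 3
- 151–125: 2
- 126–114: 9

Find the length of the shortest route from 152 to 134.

8 s

Shortest distances from 152:
152: 0
125: 4  (via 152)
126: 5  (via 125)
132: 6  (via 152)
106: 6  (via 125)
127: 6  (via 126)
151: 6  (via 125)
114: 7  (via 151)
134: 8  (via 114)
Shortest route: 152 → 125 → 151 → 114 → 134 = 8 s.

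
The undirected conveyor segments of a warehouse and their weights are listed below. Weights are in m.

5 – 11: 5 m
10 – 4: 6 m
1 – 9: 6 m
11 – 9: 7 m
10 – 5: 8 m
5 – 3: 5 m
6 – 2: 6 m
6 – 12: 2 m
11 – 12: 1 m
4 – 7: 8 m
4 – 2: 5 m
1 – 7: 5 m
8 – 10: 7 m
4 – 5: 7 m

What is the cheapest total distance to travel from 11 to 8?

Compare a few routes:
11–5–4–10–8: 5+7+6+7 = 25
11–12–6–2–4–5–10–8: 1+2+6+5+7+8+7 = 36
11–12–6–2–4–10–8: 1+2+6+5+6+7 = 27
11–5–10–8: 5+8+7 = 20
Cheapest is 11–5–10–8 at 20 m.

20 m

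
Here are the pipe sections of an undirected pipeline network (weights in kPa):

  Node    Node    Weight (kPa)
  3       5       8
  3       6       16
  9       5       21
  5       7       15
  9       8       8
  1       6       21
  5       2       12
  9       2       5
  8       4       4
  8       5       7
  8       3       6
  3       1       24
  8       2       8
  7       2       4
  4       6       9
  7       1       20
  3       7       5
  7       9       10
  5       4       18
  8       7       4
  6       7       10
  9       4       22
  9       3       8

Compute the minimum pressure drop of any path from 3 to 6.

15 kPa

Settle nodes by increasing distance from 3:
3: 0
7: 5  (via 3)
8: 6  (via 3)
5: 8  (via 3)
9: 8  (via 3)
2: 9  (via 7)
4: 10  (via 8)
6: 15  (via 7)
Shortest route: 3–7–6 = 15 kPa.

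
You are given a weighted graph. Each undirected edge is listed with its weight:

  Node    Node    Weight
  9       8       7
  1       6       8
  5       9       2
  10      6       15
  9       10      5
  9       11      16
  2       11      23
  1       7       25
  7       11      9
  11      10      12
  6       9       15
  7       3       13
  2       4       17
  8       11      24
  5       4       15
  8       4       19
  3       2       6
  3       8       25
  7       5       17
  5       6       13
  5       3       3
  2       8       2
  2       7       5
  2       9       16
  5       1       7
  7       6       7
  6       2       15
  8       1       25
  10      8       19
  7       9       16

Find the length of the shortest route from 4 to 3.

Candidate routes:
4 - 2 - 3: 17+6 = 23
4 - 5 - 3: 15+3 = 18
Cheapest is 4 - 5 - 3 at 18.

18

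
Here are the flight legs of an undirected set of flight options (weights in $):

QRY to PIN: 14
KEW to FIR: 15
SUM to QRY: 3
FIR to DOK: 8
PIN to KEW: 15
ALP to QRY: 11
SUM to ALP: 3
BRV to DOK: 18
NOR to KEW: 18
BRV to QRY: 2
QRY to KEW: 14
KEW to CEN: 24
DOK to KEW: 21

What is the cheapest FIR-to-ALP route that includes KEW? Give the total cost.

Shortest FIR→KEW: FIR → KEW = 15
Shortest KEW→ALP: KEW → QRY → SUM → ALP = 20
Total via KEW: 15 + 20 = $35.

$35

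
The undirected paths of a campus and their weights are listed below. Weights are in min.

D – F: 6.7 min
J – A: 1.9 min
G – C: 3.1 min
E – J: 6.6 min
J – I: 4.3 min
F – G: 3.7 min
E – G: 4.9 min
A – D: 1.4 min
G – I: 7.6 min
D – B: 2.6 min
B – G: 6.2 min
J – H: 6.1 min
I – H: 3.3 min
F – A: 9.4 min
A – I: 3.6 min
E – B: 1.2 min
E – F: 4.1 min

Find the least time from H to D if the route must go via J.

Shortest H→J: H–J = 6.1
Shortest J→D: J–A–D = 3.3
Total via J: 6.1 + 3.3 = 9.4 min.

9.4 min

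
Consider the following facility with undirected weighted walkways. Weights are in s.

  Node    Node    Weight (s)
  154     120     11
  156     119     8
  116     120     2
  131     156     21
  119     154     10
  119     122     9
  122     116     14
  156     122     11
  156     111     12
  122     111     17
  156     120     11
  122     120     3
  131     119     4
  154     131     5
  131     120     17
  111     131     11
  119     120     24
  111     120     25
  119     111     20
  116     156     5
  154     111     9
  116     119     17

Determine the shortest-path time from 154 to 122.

Enumerating some paths:
154 → 131 → 120 → 122: 5+17+3 = 25
154 → 120 → 122: 11+3 = 14
154 → 119 → 122: 10+9 = 19
154 → 131 → 119 → 122: 5+4+9 = 18
Cheapest is 154 → 120 → 122 at 14 s.

14 s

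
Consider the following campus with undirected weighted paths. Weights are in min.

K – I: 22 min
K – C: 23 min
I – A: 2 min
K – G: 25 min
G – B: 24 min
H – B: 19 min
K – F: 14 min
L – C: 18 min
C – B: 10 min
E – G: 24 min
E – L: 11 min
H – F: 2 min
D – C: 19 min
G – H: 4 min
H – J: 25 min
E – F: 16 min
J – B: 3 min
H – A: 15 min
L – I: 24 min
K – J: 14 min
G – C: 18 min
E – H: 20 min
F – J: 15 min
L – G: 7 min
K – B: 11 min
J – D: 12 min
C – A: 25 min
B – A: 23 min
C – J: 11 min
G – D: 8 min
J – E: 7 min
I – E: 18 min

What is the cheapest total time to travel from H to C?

22 min

Settle nodes by increasing distance from H:
H: 0
F: 2  (via H)
G: 4  (via H)
L: 11  (via G)
D: 12  (via G)
A: 15  (via H)
K: 16  (via F)
I: 17  (via A)
J: 17  (via F)
E: 18  (via F)
B: 19  (via H)
C: 22  (via G)
Shortest route: H → G → C = 22 min.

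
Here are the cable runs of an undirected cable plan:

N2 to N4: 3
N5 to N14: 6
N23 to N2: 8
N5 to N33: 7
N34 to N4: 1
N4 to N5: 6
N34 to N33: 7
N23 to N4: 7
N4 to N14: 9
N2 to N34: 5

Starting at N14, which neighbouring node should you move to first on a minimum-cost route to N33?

Candidate routes:
N14 → N4 → N5 → N33: 9+6+7 = 22
N14 → N5 → N33: 6+7 = 13
N14 → N4 → N34 → N33: 9+1+7 = 17
N14 → N5 → N4 → N34 → N33: 6+6+1+7 = 20
Cheapest is N14 → N5 → N33 at 13.
So from N14 the first move is to N5.

N5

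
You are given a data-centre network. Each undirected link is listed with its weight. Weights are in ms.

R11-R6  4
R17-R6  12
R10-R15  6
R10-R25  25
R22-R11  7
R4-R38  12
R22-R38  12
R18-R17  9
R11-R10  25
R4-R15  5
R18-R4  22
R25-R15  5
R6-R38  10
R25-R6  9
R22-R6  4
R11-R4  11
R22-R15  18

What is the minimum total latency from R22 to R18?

Shortest distances from R22:
R22: 0
R6: 4  (via R22)
R11: 7  (via R22)
R38: 12  (via R22)
R25: 13  (via R6)
R17: 16  (via R6)
R15: 18  (via R22)
R4: 18  (via R11)
R10: 24  (via R15)
R18: 25  (via R17)
Shortest route: R22 → R6 → R17 → R18 = 25 ms.

25 ms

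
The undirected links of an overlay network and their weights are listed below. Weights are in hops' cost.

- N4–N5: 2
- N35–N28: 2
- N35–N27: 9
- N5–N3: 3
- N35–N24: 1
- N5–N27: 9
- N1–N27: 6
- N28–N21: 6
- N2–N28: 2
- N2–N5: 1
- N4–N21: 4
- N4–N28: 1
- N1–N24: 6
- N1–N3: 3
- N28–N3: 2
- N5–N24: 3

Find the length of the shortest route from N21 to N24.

Running Dijkstra from N21:
N21: 0
N4: 4  (via N21)
N28: 5  (via N4)
N5: 6  (via N4)
N3: 7  (via N28)
N2: 7  (via N28)
N35: 7  (via N28)
N24: 8  (via N35)
Shortest route: N21–N4–N28–N35–N24 = 8 hops' cost.

8 hops' cost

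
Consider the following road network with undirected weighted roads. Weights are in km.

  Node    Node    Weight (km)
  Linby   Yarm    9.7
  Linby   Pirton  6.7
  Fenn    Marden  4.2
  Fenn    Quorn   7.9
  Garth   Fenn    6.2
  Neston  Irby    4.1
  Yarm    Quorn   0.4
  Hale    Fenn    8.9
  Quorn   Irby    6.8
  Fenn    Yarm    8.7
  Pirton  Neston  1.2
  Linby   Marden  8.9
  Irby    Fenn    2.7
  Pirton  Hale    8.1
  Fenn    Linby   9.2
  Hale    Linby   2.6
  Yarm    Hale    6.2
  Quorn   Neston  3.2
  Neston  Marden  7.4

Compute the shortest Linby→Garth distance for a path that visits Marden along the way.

Shortest Linby→Marden: Linby–Marden = 8.9
Best Marden to Garth: Marden–Fenn–Garth costing 10.4
Total via Marden: 8.9 + 10.4 = 19.3 km.

19.3 km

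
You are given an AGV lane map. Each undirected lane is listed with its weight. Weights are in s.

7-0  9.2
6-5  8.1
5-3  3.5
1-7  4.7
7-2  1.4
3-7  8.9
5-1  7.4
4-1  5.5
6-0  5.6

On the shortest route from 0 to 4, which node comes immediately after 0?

Candidate routes:
0–6–5–1–4: 5.6+8.1+7.4+5.5 = 26.6
0–7–3–5–1–4: 9.2+8.9+3.5+7.4+5.5 = 34.5
0–7–1–4: 9.2+4.7+5.5 = 19.4
0–6–5–3–7–1–4: 5.6+8.1+3.5+8.9+4.7+5.5 = 36.3
Cheapest is 0–7–1–4 at 19.4 s.
So from 0 the first move is to 7.

7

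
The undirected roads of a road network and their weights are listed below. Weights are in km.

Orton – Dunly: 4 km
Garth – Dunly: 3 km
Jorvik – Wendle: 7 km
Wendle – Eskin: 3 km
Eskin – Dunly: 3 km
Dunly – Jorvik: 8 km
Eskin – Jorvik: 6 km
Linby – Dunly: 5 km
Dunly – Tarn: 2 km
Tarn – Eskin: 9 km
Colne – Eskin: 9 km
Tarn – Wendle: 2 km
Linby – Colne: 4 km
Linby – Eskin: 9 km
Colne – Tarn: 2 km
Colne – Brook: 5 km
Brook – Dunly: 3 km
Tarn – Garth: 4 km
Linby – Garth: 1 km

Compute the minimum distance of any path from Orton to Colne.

8 km

Enumerating some paths:
Orton - Dunly - Brook - Colne: 4+3+5 = 12
Orton - Dunly - Garth - Linby - Colne: 4+3+1+4 = 12
Orton - Dunly - Linby - Colne: 4+5+4 = 13
Orton - Dunly - Tarn - Colne: 4+2+2 = 8
Cheapest is Orton - Dunly - Tarn - Colne at 8 km.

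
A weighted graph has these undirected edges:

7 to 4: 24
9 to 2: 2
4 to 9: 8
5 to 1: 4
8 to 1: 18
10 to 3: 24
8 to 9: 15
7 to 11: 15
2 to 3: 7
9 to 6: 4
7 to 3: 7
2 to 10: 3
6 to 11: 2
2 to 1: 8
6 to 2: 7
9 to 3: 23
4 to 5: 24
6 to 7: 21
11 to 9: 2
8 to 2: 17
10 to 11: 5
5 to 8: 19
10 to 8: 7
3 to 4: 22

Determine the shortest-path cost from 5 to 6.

18

Enumerating some paths:
5–1–2–10–11–6: 4+8+3+5+2 = 22
5–1–2–9–6: 4+8+2+4 = 18
5–1–2–6: 4+8+7 = 19
The minimum is 18 via 5–1–2–9–6.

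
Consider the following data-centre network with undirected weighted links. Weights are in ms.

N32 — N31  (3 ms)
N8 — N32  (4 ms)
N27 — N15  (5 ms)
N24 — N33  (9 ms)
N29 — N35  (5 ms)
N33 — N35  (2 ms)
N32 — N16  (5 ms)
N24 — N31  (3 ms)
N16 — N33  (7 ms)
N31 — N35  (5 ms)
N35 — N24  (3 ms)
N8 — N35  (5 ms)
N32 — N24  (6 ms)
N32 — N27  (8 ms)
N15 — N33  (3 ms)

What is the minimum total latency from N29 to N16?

14 ms

Enumerating some paths:
N29 - N35 - N31 - N32 - N16: 5+5+3+5 = 18
N29 - N35 - N33 - N16: 5+2+7 = 14
The minimum is 14 ms via N29 - N35 - N33 - N16.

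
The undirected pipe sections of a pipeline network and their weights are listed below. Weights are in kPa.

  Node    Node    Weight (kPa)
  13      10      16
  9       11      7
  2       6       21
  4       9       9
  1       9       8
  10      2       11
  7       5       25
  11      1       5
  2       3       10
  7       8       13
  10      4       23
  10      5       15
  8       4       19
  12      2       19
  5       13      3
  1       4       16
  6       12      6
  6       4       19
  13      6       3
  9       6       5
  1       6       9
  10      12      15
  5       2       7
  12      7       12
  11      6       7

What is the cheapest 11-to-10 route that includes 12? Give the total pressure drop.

28 kPa

Best 11 to 12: 11–6–12 costing 13
Best 12 to 10: 12–10 costing 15
Total via 12: 13 + 15 = 28 kPa.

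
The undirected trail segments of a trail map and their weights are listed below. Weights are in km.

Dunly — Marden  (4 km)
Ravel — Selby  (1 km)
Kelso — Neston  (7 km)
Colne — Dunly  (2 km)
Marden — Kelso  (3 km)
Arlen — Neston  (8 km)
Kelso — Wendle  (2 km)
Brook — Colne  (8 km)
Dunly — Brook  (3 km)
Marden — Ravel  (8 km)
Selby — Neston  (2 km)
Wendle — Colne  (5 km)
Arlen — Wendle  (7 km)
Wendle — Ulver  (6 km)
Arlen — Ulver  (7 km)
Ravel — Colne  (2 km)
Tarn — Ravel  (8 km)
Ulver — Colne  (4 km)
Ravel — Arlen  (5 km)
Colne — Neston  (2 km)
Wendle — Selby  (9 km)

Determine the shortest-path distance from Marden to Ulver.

Settle nodes by increasing distance from Marden:
Marden: 0
Kelso: 3  (via Marden)
Dunly: 4  (via Marden)
Wendle: 5  (via Kelso)
Colne: 6  (via Dunly)
Brook: 7  (via Dunly)
Neston: 8  (via Colne)
Ravel: 8  (via Marden)
Selby: 9  (via Ravel)
Ulver: 10  (via Colne)
Shortest route: Marden–Dunly–Colne–Ulver = 10 km.

10 km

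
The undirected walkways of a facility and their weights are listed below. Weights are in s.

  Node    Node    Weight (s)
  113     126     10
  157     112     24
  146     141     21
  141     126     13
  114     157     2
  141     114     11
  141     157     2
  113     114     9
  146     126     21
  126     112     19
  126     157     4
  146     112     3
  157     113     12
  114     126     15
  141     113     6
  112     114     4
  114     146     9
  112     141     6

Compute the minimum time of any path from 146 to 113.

Settle nodes by increasing distance from 146:
146: 0
112: 3  (via 146)
114: 7  (via 112)
141: 9  (via 112)
157: 9  (via 114)
126: 13  (via 157)
113: 15  (via 141)
Shortest route: 146–112–141–113 = 15 s.

15 s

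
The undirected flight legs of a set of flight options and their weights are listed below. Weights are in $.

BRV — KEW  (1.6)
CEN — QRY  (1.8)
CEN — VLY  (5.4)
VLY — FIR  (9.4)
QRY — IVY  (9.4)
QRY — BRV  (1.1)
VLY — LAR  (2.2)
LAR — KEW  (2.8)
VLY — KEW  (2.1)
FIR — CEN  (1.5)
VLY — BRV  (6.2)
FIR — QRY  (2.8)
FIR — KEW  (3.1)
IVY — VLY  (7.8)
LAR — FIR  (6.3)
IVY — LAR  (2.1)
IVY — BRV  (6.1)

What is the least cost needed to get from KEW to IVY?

Running Dijkstra from KEW:
KEW: 0
BRV: 1.6  (via KEW)
VLY: 2.1  (via KEW)
QRY: 2.7  (via BRV)
LAR: 2.8  (via KEW)
FIR: 3.1  (via KEW)
CEN: 4.5  (via QRY)
IVY: 4.9  (via LAR)
Shortest route: KEW–LAR–IVY = $4.9.

$4.9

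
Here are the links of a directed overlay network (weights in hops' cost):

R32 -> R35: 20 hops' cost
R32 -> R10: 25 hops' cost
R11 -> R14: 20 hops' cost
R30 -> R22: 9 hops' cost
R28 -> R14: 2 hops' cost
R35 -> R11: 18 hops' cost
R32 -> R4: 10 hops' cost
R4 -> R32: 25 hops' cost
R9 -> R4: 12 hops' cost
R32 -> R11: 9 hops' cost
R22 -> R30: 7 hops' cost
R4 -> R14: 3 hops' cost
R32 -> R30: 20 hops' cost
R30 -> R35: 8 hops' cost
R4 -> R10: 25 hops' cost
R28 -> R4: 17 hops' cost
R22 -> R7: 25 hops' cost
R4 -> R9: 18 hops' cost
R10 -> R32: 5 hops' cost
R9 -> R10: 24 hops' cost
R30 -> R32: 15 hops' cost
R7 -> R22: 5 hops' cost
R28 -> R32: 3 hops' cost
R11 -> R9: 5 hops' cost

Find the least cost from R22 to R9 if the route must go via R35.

Shortest R22→R35: R22 → R30 → R35 = 15
Shortest R35→R9: R35 → R11 → R9 = 23
Total via R35: 15 + 23 = 38 hops' cost.

38 hops' cost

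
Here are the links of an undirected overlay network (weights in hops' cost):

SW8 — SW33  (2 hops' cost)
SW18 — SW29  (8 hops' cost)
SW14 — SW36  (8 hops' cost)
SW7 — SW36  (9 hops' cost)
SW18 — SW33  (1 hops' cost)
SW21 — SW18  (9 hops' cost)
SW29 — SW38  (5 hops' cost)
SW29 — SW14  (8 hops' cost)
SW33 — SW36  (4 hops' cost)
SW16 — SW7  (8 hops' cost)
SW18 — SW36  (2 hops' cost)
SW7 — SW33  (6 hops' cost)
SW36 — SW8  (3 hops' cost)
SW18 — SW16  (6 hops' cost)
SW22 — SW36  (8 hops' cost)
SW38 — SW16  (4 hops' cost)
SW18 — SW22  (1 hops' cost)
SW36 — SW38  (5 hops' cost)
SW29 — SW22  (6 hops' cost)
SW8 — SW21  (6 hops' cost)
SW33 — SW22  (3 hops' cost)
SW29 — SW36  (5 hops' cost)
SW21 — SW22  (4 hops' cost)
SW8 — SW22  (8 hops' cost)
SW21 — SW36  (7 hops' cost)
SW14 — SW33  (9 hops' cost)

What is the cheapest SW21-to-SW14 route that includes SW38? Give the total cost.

25 hops' cost

Shortest SW21→SW38: SW21 → SW36 → SW38 = 12
Shortest SW38→SW14: SW38 → SW29 → SW14 = 13
Total via SW38: 12 + 13 = 25 hops' cost.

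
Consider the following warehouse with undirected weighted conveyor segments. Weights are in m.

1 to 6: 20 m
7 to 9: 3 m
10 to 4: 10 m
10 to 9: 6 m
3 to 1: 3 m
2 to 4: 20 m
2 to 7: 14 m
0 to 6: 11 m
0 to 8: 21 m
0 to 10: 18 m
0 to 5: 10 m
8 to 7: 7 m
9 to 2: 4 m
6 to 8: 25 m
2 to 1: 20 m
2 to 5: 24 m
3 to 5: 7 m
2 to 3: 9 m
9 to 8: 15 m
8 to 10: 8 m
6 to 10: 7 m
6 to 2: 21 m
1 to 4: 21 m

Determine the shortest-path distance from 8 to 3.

23 m

Shortest distances from 8:
8: 0
7: 7  (via 8)
10: 8  (via 8)
9: 10  (via 7)
2: 14  (via 9)
6: 15  (via 10)
4: 18  (via 10)
0: 21  (via 8)
3: 23  (via 2)
Shortest route: 8 → 7 → 9 → 2 → 3 = 23 m.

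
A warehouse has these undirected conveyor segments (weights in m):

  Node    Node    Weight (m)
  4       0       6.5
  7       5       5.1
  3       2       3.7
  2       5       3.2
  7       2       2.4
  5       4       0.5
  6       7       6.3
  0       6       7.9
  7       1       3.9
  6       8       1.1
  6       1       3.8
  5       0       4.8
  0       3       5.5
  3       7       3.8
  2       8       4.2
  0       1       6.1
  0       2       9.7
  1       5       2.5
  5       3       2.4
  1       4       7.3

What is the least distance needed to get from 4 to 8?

Running Dijkstra from 4:
4: 0
5: 0.5  (via 4)
3: 2.9  (via 5)
1: 3  (via 5)
2: 3.7  (via 5)
0: 5.3  (via 5)
7: 5.6  (via 5)
6: 6.8  (via 1)
8: 7.9  (via 2)
Shortest route: 4–5–2–8 = 7.9 m.

7.9 m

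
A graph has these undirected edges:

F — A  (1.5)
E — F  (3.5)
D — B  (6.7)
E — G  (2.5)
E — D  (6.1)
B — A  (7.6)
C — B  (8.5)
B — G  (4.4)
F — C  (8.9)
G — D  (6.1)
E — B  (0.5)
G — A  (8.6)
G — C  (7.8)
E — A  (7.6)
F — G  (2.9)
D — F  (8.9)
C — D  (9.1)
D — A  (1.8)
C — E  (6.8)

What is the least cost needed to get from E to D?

6.1

Candidate routes:
E - G - D: 2.5+6.1 = 8.6
E - F - A - D: 3.5+1.5+1.8 = 6.8
E - D: 6.1 = 6.1
E - B - D: 0.5+6.7 = 7.2
Cheapest is E - D at 6.1.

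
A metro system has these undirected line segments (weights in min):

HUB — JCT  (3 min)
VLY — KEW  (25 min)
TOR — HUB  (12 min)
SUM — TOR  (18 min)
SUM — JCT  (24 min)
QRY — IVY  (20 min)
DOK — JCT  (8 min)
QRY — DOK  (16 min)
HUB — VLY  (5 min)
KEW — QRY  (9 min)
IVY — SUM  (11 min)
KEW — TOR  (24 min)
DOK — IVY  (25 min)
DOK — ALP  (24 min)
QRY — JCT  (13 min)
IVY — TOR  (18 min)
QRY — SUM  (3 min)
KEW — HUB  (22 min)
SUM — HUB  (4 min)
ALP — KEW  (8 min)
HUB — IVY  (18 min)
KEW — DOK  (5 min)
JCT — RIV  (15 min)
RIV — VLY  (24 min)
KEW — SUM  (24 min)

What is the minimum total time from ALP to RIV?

Running Dijkstra from ALP:
ALP: 0
KEW: 8  (via ALP)
DOK: 13  (via KEW)
QRY: 17  (via KEW)
SUM: 20  (via QRY)
JCT: 21  (via DOK)
HUB: 24  (via SUM)
VLY: 29  (via HUB)
IVY: 31  (via SUM)
TOR: 32  (via KEW)
RIV: 36  (via JCT)
Shortest route: ALP–KEW–DOK–JCT–RIV = 36 min.

36 min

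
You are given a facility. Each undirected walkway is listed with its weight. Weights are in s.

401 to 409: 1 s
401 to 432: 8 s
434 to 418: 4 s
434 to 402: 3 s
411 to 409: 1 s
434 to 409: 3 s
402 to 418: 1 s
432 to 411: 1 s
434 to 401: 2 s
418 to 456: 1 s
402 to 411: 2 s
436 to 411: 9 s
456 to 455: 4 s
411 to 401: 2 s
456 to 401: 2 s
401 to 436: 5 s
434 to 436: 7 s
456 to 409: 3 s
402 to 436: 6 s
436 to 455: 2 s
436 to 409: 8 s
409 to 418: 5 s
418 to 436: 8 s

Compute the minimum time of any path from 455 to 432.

9 s

Settle nodes by increasing distance from 455:
455: 0
436: 2  (via 455)
456: 4  (via 455)
418: 5  (via 456)
402: 6  (via 418)
401: 6  (via 456)
409: 7  (via 456)
434: 8  (via 401)
411: 8  (via 402)
432: 9  (via 411)
Shortest route: 455 → 456 → 418 → 402 → 411 → 432 = 9 s.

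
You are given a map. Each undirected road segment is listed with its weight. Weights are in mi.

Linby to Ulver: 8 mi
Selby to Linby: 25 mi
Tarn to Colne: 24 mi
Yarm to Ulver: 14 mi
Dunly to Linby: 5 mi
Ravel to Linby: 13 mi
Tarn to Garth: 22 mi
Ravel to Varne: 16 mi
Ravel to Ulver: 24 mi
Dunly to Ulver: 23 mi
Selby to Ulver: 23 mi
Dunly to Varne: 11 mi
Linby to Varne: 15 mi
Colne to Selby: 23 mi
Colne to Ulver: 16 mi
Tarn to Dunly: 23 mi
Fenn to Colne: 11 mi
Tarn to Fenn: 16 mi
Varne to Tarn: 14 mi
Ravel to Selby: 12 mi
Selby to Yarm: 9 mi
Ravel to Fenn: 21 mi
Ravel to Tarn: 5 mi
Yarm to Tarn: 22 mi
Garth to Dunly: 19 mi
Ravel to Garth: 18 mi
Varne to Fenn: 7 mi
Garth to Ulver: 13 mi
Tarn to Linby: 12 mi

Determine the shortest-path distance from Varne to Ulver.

Compare a few routes:
Varne–Fenn–Colne–Ulver: 7+11+16 = 34
Varne–Tarn–Linby–Ulver: 14+12+8 = 34
Varne–Dunly–Linby–Ulver: 11+5+8 = 24
Varne–Linby–Ulver: 15+8 = 23
The minimum is 23 mi via Varne–Linby–Ulver.

23 mi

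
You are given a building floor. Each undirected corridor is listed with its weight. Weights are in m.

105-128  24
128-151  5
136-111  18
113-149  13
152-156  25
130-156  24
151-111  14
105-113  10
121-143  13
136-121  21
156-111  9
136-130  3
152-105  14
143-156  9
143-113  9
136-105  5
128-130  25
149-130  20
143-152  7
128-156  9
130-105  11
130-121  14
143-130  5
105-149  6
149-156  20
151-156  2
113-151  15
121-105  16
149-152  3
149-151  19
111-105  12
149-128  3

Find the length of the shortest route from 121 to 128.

Compare a few routes:
121 - 105 - 149 - 128: 16+6+3 = 25
121 - 143 - 156 - 151 - 128: 13+9+2+5 = 29
121 - 143 - 152 - 149 - 128: 13+7+3+3 = 26
Cheapest is 121 - 105 - 149 - 128 at 25 m.

25 m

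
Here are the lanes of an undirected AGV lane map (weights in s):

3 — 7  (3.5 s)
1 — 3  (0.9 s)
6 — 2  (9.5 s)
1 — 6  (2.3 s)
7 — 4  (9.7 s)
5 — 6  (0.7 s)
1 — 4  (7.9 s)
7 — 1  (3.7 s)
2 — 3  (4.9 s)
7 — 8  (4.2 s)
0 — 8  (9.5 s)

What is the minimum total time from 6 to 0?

Running Dijkstra from 6:
6: 0
5: 0.7  (via 6)
1: 2.3  (via 6)
3: 3.2  (via 1)
7: 6  (via 1)
2: 8.1  (via 3)
4: 10.2  (via 1)
8: 10.2  (via 7)
0: 19.7  (via 8)
Shortest route: 6–1–7–8–0 = 19.7 s.

19.7 s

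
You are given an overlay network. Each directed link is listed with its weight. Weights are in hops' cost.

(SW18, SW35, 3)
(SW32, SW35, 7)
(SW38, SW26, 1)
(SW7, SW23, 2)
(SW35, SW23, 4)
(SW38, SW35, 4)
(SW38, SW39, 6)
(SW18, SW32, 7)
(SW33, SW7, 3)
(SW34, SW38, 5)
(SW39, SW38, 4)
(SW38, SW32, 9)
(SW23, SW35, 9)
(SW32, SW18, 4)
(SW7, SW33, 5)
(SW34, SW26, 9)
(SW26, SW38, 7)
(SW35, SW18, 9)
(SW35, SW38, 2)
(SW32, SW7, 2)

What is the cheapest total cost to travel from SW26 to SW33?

23 hops' cost

Candidate routes:
SW26–SW38–SW32–SW7–SW33: 7+9+2+5 = 23
SW26–SW38–SW35–SW18–SW32–SW7–SW33: 7+4+9+7+2+5 = 34
The minimum is 23 hops' cost via SW26–SW38–SW32–SW7–SW33.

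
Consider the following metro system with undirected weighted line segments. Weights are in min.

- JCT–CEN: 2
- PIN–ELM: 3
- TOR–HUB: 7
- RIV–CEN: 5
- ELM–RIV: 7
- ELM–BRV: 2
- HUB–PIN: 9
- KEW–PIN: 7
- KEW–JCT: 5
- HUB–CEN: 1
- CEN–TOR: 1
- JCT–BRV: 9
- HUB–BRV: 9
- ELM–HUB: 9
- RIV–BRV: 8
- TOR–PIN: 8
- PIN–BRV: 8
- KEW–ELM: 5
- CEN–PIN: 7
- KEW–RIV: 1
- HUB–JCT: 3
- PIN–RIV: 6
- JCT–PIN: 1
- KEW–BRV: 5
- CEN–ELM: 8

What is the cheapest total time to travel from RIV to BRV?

6 min

Enumerating some paths:
RIV - KEW - BRV: 1+5 = 6
RIV - ELM - BRV: 7+2 = 9
RIV - KEW - ELM - BRV: 1+5+2 = 8
RIV - BRV: 8 = 8
Cheapest is RIV - KEW - BRV at 6 min.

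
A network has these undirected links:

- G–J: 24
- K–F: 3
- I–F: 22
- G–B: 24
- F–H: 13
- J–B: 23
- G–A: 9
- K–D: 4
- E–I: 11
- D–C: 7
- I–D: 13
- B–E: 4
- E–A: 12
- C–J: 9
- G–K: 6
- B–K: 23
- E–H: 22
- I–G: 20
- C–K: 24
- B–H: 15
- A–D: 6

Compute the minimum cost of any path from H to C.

27

Candidate routes:
H → F → K → C: 13+3+24 = 40
H → F → K → D → C: 13+3+4+7 = 27
H → B → E → A → D → C: 15+4+12+6+7 = 44
H → F → K → G → A → D → C: 13+3+6+9+6+7 = 44
The minimum is 27 via H → F → K → D → C.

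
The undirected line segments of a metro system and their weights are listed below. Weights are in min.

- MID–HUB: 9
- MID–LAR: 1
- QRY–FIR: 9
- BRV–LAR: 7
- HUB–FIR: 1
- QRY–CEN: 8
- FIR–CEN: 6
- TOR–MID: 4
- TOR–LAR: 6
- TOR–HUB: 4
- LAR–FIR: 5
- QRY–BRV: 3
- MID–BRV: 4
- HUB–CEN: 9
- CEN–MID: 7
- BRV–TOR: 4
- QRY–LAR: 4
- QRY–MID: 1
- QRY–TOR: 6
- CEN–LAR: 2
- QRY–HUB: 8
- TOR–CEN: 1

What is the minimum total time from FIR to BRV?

Shortest distances from FIR:
FIR: 0
HUB: 1  (via FIR)
TOR: 5  (via HUB)
LAR: 5  (via FIR)
MID: 6  (via LAR)
CEN: 6  (via FIR)
QRY: 7  (via MID)
BRV: 9  (via TOR)
Shortest route: FIR–HUB–TOR–BRV = 9 min.

9 min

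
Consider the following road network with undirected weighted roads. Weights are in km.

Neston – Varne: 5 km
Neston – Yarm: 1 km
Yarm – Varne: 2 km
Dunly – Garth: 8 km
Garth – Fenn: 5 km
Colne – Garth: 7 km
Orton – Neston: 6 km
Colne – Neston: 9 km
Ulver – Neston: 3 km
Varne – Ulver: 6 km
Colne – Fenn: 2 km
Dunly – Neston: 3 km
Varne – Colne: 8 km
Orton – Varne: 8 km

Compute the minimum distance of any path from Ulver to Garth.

Shortest distances from Ulver:
Ulver: 0
Neston: 3  (via Ulver)
Yarm: 4  (via Neston)
Dunly: 6  (via Neston)
Varne: 6  (via Ulver)
Orton: 9  (via Neston)
Colne: 12  (via Neston)
Fenn: 14  (via Colne)
Garth: 14  (via Dunly)
Shortest route: Ulver–Neston–Dunly–Garth = 14 km.

14 km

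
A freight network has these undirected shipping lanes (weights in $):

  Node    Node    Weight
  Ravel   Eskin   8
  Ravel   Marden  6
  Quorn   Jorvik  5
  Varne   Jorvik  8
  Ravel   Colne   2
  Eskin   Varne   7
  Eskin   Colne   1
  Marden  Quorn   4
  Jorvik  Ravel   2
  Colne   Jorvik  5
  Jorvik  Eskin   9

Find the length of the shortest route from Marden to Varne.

Enumerating some paths:
Marden → Ravel → Jorvik → Varne: 6+2+8 = 16
Marden → Quorn → Jorvik → Varne: 4+5+8 = 17
Cheapest is Marden → Ravel → Jorvik → Varne at $16.

$16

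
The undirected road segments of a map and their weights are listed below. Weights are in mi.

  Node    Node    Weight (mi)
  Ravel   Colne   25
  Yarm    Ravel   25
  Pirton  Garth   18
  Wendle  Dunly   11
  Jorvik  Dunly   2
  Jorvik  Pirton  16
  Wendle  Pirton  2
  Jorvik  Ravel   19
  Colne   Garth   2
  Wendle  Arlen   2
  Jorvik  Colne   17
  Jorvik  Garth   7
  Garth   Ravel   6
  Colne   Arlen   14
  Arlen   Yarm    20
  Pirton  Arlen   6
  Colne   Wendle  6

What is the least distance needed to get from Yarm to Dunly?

33 mi

Shortest distances from Yarm:
Yarm: 0
Arlen: 20  (via Yarm)
Wendle: 22  (via Arlen)
Pirton: 24  (via Wendle)
Ravel: 25  (via Yarm)
Colne: 28  (via Wendle)
Garth: 30  (via Colne)
Dunly: 33  (via Wendle)
Shortest route: Yarm → Arlen → Wendle → Dunly = 33 mi.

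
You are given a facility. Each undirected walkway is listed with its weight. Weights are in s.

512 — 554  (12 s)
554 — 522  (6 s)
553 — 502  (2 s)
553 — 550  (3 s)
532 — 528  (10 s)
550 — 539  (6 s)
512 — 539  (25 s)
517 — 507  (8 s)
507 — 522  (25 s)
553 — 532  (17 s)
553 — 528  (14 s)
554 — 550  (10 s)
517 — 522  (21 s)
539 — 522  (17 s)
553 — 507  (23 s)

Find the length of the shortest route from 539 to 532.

26 s

Shortest distances from 539:
539: 0
550: 6  (via 539)
553: 9  (via 550)
502: 11  (via 553)
554: 16  (via 550)
522: 17  (via 539)
528: 23  (via 553)
512: 25  (via 539)
532: 26  (via 553)
Shortest route: 539 → 550 → 553 → 532 = 26 s.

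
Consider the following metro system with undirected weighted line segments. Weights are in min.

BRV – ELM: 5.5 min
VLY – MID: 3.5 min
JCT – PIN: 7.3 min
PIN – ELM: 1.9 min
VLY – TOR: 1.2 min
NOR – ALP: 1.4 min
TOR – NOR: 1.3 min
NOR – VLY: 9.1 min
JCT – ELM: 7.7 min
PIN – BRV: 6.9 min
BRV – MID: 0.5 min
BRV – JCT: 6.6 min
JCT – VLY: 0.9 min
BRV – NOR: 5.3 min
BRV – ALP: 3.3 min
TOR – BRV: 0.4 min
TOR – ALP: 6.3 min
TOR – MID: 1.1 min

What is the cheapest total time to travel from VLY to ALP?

3.9 min

Shortest distances from VLY:
VLY: 0
JCT: 0.9  (via VLY)
TOR: 1.2  (via VLY)
BRV: 1.6  (via TOR)
MID: 2.1  (via BRV)
NOR: 2.5  (via TOR)
ALP: 3.9  (via NOR)
Shortest route: VLY–TOR–NOR–ALP = 3.9 min.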